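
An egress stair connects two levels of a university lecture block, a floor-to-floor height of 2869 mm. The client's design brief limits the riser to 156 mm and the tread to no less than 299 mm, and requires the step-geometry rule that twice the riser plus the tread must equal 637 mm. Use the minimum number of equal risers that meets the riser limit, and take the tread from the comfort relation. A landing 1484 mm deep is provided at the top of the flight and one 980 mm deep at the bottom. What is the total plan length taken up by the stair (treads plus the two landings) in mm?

2869 / 156 = 18.391 → round up to 19 risers.
R = 2869 ÷ 19 = 151 mm.
From 2R + T = 637: T = 637 − 302 = 335 mm.
Going = (19 − 1) × 335 = 6030 mm.
Enclosure = 6030 + 1484 + 980 = 8494 mm.

8494 mm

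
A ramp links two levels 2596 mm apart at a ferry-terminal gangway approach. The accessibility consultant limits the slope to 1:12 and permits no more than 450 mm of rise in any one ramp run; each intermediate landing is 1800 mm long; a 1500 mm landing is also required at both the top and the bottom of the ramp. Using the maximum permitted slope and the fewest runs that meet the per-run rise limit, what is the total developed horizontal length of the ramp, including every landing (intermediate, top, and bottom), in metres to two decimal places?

2596 / 450 = 5.77, so 6 ramp runs are needed. That means 5 intermediate landings.
Horizontal run for 2596 mm of rise at 1:12 is 2596 × 12 = 31152 mm.
5 intermediate landings contribute 5 × 1800 = 9000 mm.
Top and bottom landings: 2 × 1500 = 3000 mm.
Total = 31152 + 9000 + 3000 = 43152 mm.
= 43.15 m.

43.15 m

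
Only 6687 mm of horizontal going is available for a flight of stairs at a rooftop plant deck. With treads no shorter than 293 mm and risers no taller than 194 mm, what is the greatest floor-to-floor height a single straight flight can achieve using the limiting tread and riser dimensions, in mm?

4462 mm

Treads that fit: ⌊6687 / 293⌋ = 22.
Risers = treads + 1 = 23.
Maximum height = 23 × 194 = 4462 mm.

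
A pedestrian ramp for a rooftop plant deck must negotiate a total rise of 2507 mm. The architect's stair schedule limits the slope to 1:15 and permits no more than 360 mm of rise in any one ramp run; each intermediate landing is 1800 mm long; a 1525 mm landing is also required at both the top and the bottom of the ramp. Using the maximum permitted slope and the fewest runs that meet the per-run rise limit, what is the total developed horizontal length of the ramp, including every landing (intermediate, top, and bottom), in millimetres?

51455 mm

⌈2507/360⌉ = 7 ramp runs. That means 6 intermediate landings.
Horizontal run for 2507 mm of rise at 1:15 is 2507 × 15 = 37605 mm.
6 intermediate landings contribute 6 × 1800 = 10800 mm.
Top and bottom landings: 2 × 1525 = 3050 mm.
Total = 37605 + 10800 + 3050 = 51455 mm.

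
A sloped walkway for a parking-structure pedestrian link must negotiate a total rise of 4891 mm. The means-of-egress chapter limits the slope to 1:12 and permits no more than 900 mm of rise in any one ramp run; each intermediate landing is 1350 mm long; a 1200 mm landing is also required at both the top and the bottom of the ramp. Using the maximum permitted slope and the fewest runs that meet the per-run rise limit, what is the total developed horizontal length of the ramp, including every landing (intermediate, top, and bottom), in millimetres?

4891 / 900 = 5.43, so 6 ramp runs are needed. That means 5 intermediate landings.
Ramp run (horizontal) at 1:12: 4891 × 12 = 58692 mm.
Intermediate landings: 5 × 1350 = 6750 mm.
Top and bottom landings: 2 × 1200 = 2400 mm.
Total = 58692 + 6750 + 2400 = 67842 mm.

67842 mm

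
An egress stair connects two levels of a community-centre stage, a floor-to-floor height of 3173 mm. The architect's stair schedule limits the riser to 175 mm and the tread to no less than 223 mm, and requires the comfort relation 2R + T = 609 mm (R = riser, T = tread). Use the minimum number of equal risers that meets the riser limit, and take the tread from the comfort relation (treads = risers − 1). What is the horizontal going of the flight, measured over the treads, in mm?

At most 175 each: 3173/175 = 18.13, giving 19 risers.
R = 3173 ÷ 19 = 167 mm.
Tread T = 609 − 2 × 167 = 275 mm (≥ 223 mm).
Treads = 19 − 1 = 18; going = 18 × 275 = 4950 mm.

4950 mm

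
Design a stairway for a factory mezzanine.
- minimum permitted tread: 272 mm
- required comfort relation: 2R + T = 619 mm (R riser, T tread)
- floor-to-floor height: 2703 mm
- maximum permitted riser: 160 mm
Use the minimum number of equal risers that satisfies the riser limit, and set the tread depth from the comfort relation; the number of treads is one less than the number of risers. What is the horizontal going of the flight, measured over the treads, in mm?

2703 / 160 = 16.894 → round up to 17 risers.
R = 2703 ÷ 17 = 159 mm.
T = 619 − 2·159 = 301 mm, which satisfies the 272 mm minimum.
17 risers give 16 treads; going = 16 × 301 = 4816 mm.

4816 mm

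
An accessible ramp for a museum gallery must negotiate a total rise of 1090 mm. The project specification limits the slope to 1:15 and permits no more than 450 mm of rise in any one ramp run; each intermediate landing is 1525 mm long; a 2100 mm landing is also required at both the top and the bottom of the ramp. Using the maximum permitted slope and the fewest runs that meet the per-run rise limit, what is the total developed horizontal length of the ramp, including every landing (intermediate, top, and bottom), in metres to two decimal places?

1090 / 450 = 2.422 → round up to 3 ramp runs. That means 2 intermediate landings.
Ramp run (horizontal) at 1:15: 1090 × 15 = 16350 mm.
2 intermediate landings contribute 2 × 1525 = 3050 mm.
Top and bottom landings: 2 × 2100 = 4200 mm.
Total = 16350 + 3050 + 4200 = 23600 mm.
= 23.60 m.

23.60 m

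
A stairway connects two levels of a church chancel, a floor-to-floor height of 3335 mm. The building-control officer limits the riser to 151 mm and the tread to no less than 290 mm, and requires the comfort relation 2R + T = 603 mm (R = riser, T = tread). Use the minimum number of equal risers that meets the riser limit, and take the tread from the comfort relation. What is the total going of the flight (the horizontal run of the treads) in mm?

At most 151 each: 3335/151 = 22.09, giving 23 risers.
R = 3335 ÷ 23 = 145 mm.
Tread T = 603 − 2 × 145 = 313 mm (≥ 290 mm).
Going = (23 − 1) × 313 = 6886 mm.

6886 mm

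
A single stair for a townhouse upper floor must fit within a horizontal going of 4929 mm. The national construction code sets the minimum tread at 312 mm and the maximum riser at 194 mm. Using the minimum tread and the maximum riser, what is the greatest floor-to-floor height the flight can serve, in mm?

3104 mm

Treads that fit: ⌊4929 / 312⌋ = 15.
Risers = treads + 1 = 16.
Maximum height = 16 × 194 = 3104 mm.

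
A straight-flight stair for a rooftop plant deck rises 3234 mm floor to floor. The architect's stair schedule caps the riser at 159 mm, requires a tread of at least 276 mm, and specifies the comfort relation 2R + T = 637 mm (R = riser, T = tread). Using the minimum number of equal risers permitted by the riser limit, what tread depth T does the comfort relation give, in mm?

At most 159 each: 3234/159 = 20.34, giving 21 risers.
Each riser is 3234/21 = 154 mm (≤ 159 mm).
T = 637 − 2·154 = 329 mm, which satisfies the 276 mm minimum.

329 mm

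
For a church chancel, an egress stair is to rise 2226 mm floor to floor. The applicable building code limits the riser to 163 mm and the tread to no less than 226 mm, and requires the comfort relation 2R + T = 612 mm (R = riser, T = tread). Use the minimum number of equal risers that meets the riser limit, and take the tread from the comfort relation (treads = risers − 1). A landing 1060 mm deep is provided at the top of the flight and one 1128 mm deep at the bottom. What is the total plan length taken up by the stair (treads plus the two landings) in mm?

⌈2226/163⌉ = 14 risers.
R = 2226 ÷ 14 = 159 mm.
From 2R + T = 612: T = 612 − 318 = 294 mm.
Going = (14 − 1) × 294 = 3822 mm.
Enclosure = 3822 + 1060 + 1128 = 6010 mm.

6010 mm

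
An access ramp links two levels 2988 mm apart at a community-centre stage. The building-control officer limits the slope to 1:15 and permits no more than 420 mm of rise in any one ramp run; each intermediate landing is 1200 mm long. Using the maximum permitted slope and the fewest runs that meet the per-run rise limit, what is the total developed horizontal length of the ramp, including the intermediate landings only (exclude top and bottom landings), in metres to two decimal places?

At most 420 each: 2988/420 = 7.11, giving 8 ramp runs. That means 7 intermediate landings.
Ramp run (horizontal) at 1:15: 2988 × 15 = 44820 mm.
7 intermediate landings contribute 7 × 1200 = 8400 mm.
Total developed length = 44820 + 8400 = 53220 mm.
= 53.22 m.

53.22 m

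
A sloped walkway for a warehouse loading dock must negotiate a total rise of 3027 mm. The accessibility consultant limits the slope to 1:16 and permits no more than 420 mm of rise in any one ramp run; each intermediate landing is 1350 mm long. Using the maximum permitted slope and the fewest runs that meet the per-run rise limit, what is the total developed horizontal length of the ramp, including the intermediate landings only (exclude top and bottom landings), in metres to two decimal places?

At most 420 each: 3027/420 = 7.21, giving 8 ramp runs. That means 7 intermediate landings.
Horizontal run for 3027 mm of rise at 1:16 is 3027 × 16 = 48432 mm.
7 intermediate landings contribute 7 × 1350 = 9450 mm.
Developed length = 48432 + 9450 = 57882 mm.
= 57.88 m.

57.88 m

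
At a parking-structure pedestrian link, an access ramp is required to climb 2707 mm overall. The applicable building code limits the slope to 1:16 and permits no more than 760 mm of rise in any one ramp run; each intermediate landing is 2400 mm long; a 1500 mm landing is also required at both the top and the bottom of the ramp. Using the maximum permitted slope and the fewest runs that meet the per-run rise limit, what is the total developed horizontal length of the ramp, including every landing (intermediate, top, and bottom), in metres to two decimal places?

At most 760 each: 2707/760 = 3.56, giving 4 ramp runs. That means 3 intermediate landings.
Horizontal run for 2707 mm of rise at 1:16 is 2707 × 16 = 43312 mm.
Intermediate landings: 3 × 2400 = 7200 mm.
Top and bottom landings: 2 × 1500 = 3000 mm.
Total = 43312 + 7200 + 3000 = 53512 mm.
= 53.51 m.

53.51 m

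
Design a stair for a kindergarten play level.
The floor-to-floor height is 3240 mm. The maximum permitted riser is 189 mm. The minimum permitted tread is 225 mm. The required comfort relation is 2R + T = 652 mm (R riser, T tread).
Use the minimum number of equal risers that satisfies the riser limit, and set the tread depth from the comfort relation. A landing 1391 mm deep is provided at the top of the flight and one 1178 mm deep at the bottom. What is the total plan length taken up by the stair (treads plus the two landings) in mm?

3240 / 189 = 17.14, so 18 risers are needed.
Riser R = 3240 / 18 = 180 mm, within the 189 mm limit.
Tread T = 652 − 2 × 180 = 292 mm (≥ 225 mm).
Treads = 18 − 1 = 17; going = 17 × 292 = 4964 mm.
Enclosure = 4964 + 1391 + 1178 = 7533 mm.

7533 mm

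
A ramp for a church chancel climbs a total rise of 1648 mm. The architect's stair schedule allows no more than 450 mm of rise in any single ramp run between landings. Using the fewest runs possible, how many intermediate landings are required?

At most 450 each: 1648/450 = 3.66, giving 4 ramp runs.
4 runs are separated by 3 intermediate landings.

3 intermediate landings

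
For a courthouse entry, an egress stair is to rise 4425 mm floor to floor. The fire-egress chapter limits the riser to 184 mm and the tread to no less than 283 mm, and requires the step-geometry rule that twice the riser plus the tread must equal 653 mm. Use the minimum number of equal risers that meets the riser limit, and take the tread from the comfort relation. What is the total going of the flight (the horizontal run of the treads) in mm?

7176 mm

At most 184 each: 4425/184 = 24.05, giving 25 risers.
Riser R = 4425 / 25 = 177 mm, within the 184 mm limit.
Tread T = 653 − 2 × 177 = 299 mm (≥ 283 mm).
Treads = 25 − 1 = 24; going = 24 × 299 = 7176 mm.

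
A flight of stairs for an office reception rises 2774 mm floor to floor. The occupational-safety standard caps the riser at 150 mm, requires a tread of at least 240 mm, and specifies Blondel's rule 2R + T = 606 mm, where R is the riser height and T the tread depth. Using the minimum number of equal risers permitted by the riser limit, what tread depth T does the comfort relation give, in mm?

314 mm

At most 150 each: 2774/150 = 18.49, giving 19 risers.
R = 2774 ÷ 19 = 146 mm.
T = 606 − 2·146 = 314 mm, which satisfies the 240 mm minimum.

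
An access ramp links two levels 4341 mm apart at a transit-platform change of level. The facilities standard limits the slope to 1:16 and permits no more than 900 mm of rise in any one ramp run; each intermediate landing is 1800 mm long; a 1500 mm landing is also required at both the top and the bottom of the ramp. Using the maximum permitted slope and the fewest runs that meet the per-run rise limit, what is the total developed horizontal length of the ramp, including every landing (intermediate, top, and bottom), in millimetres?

79656 mm

⌈4341/900⌉ = 5 ramp runs. That means 4 intermediate landings.
Horizontal run for 4341 mm of rise at 1:16 is 4341 × 16 = 69456 mm.
4 intermediate landings contribute 4 × 1800 = 7200 mm.
Top and bottom landings: 2 × 1500 = 3000 mm.
Total = 69456 + 7200 + 3000 = 79656 mm.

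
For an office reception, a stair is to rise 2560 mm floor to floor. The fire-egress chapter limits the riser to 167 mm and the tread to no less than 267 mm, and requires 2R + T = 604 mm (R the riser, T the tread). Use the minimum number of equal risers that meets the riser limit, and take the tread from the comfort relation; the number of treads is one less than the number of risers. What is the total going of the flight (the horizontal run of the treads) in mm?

4260 mm

2560 / 167 = 15.33, so 16 risers are needed.
Each riser is 2560/16 = 160 mm (≤ 167 mm).
From 2R + T = 604: T = 604 − 320 = 284 mm.
Treads = 16 − 1 = 15; going = 15 × 284 = 4260 mm.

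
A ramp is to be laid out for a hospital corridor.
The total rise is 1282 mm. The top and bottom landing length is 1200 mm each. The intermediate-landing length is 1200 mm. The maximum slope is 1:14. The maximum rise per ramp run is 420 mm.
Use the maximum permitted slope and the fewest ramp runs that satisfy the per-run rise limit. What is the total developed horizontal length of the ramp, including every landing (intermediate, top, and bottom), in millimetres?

⌈1282/420⌉ = 4 ramp runs. That means 3 intermediate landings.
Horizontal run for 1282 mm of rise at 1:14 is 1282 × 14 = 17948 mm.
3 intermediate landings contribute 3 × 1200 = 3600 mm.
Top and bottom landings: 2 × 1200 = 2400 mm.
Total = 17948 + 3600 + 2400 = 23948 mm.

23948 mm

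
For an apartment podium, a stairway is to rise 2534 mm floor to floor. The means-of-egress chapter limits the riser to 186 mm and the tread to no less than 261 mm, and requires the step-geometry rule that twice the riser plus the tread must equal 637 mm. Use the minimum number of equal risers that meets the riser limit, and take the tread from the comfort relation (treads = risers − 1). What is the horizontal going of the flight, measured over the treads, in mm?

3575 mm

At most 186 each: 2534/186 = 13.62, giving 14 risers.
Each riser is 2534/14 = 181 mm (≤ 186 mm).
T = 637 − 2·181 = 275 mm, which satisfies the 261 mm minimum.
14 risers give 13 treads; going = 13 × 275 = 3575 mm.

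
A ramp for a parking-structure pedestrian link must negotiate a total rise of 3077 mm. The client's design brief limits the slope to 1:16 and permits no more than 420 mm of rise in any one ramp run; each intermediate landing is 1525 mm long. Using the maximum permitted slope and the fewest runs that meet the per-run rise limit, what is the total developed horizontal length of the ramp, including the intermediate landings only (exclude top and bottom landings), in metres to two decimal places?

59.91 m

⌈3077/420⌉ = 8 ramp runs. That means 7 intermediate landings.
Ramp run (horizontal) at 1:16: 3077 × 16 = 49232 mm.
Intermediate landings: 7 × 1525 = 10675 mm.
Developed length = 49232 + 10675 = 59907 mm.
= 59.91 m.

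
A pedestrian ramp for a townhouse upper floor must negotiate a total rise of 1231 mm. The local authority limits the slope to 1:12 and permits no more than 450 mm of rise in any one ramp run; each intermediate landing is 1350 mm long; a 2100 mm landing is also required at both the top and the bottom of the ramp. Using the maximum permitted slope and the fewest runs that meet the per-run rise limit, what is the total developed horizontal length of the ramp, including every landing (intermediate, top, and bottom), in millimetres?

At most 450 each: 1231/450 = 2.74, giving 3 ramp runs. That means 2 intermediate landings.
Ramp run (horizontal) at 1:12: 1231 × 12 = 14772 mm.
2 intermediate landings contribute 2 × 1350 = 2700 mm.
Top and bottom landings: 2 × 2100 = 4200 mm.
Total = 14772 + 2700 + 4200 = 21672 mm.

21672 mm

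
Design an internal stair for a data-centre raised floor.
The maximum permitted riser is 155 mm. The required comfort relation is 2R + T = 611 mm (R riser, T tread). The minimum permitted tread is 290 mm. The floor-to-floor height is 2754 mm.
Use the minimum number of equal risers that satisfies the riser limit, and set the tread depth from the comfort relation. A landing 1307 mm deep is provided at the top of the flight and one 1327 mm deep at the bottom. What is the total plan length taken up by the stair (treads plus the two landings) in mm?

7819 mm

⌈2754/155⌉ = 18 risers.
Each riser is 2754/18 = 153 mm (≤ 155 mm).
Tread T = 611 − 2 × 153 = 305 mm (≥ 290 mm).
Treads = 18 − 1 = 17; going = 17 × 305 = 5185 mm.
Enclosure = 5185 + 1307 + 1327 = 7819 mm.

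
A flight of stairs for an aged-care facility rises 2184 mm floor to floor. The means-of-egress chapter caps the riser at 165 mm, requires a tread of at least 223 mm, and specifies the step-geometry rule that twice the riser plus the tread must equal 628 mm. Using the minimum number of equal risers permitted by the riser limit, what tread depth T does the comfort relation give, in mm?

316 mm

⌈2184/165⌉ = 14 risers.
Each riser is 2184/14 = 156 mm (≤ 165 mm).
Tread T = 628 − 2 × 156 = 316 mm (≥ 223 mm).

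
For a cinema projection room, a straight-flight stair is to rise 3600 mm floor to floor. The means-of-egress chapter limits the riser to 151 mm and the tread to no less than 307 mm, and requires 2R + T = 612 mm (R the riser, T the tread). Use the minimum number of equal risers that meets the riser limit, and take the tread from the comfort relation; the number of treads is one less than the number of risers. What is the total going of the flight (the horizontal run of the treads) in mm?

7176 mm

⌈3600/151⌉ = 24 risers.
R = 3600 ÷ 24 = 150 mm.
From 2R + T = 612: T = 612 − 300 = 312 mm.
Treads = 24 − 1 = 23; going = 23 × 312 = 7176 mm.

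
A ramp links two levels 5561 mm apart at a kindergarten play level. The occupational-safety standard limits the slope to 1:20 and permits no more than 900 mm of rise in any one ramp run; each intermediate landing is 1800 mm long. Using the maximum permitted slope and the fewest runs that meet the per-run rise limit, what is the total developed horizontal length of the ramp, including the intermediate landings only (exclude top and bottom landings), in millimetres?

122020 mm

At most 900 each: 5561/900 = 6.18, giving 7 ramp runs. That means 6 intermediate landings.
Ramp run (horizontal) at 1:20: 5561 × 20 = 111220 mm.
6 intermediate landings contribute 6 × 1800 = 10800 mm.
Developed length = 111220 + 10800 = 122020 mm.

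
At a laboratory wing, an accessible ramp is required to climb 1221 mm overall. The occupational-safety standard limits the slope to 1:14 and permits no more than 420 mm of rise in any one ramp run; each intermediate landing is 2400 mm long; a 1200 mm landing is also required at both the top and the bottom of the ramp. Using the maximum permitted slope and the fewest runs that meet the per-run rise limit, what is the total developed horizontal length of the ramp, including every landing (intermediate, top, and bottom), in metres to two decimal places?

24.29 m

⌈1221/420⌉ = 3 ramp runs. That means 2 intermediate landings.
Horizontal run for 1221 mm of rise at 1:14 is 1221 × 14 = 17094 mm.
2 intermediate landings contribute 2 × 2400 = 4800 mm.
Top and bottom landings: 2 × 1200 = 2400 mm.
Total = 17094 + 4800 + 2400 = 24294 mm.
= 24.29 m.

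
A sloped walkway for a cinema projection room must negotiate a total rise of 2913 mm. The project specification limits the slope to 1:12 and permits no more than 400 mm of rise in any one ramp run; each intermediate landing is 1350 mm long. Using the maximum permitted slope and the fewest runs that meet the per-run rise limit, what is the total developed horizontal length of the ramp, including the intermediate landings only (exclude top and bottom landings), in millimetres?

At most 400 each: 2913/400 = 7.28, giving 8 ramp runs. That means 7 intermediate landings.
Ramp run (horizontal) at 1:12: 2913 × 12 = 34956 mm.
Intermediate landings: 7 × 1350 = 9450 mm.
Developed length = 34956 + 9450 = 44406 mm.

44406 mm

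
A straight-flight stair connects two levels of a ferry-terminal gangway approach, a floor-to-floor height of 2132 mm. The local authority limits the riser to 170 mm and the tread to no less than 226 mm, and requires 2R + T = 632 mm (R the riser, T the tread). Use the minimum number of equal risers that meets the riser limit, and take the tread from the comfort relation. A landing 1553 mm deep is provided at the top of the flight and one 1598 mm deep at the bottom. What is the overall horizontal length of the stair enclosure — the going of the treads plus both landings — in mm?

6799 mm

At most 170 each: 2132/170 = 12.54, giving 13 risers.
Riser R = 2132 / 13 = 164 mm, within the 170 mm limit.
Tread T = 632 − 2 × 164 = 304 mm (≥ 226 mm).
Going = (13 − 1) × 304 = 3648 mm.
Add landings: 3648 + 1553 + 1598 = 6799 mm.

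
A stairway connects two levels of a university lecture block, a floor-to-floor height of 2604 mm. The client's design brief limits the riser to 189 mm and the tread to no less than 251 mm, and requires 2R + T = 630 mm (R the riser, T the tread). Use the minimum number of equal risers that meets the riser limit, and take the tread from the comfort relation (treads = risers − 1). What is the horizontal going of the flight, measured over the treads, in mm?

2604 / 189 = 13.78, so 14 risers are needed.
Riser R = 2604 / 14 = 186 mm, within the 189 mm limit.
T = 630 − 2·186 = 258 mm, which satisfies the 251 mm minimum.
14 risers give 13 treads; going = 13 × 258 = 3354 mm.

3354 mm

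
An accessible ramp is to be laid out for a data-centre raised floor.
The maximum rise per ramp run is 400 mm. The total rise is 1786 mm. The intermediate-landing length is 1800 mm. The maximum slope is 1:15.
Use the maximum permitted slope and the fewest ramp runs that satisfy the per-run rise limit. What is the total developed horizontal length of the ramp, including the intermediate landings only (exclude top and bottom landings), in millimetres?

33990 mm

At most 400 each: 1786/400 = 4.46, giving 5 ramp runs. That means 4 intermediate landings.
Horizontal run for 1786 mm of rise at 1:15 is 1786 × 15 = 26790 mm.
4 intermediate landings contribute 4 × 1800 = 7200 mm.
Developed length = 26790 + 7200 = 33990 mm.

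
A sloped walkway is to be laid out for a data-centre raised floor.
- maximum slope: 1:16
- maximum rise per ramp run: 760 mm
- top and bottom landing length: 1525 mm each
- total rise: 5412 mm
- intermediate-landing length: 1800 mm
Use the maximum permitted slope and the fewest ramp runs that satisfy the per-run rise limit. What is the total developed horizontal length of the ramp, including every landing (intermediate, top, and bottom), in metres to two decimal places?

5412 / 760 = 7.121 → round up to 8 ramp runs. That means 7 intermediate landings.
Horizontal run for 5412 mm of rise at 1:16 is 5412 × 16 = 86592 mm.
Intermediate landings: 7 × 1800 = 12600 mm.
Top and bottom landings: 2 × 1525 = 3050 mm.
Total = 86592 + 12600 + 3050 = 102242 mm.
= 102.24 m.

102.24 m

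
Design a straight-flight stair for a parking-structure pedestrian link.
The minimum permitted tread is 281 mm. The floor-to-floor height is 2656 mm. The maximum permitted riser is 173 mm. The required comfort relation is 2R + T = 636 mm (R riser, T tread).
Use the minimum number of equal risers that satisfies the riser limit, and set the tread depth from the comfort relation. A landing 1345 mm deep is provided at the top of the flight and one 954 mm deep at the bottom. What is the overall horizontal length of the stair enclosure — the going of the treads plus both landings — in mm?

6859 mm

⌈2656/173⌉ = 16 risers.
Riser R = 2656 / 16 = 166 mm, within the 173 mm limit.
T = 636 − 2·166 = 304 mm, which satisfies the 281 mm minimum.
16 risers give 15 treads; going = 15 × 304 = 4560 mm.
Enclosure = 4560 + 1345 + 954 = 6859 mm.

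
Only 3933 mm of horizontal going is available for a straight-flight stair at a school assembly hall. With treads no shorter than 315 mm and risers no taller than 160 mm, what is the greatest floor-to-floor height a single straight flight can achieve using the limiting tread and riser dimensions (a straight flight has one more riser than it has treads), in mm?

3933 / 315 = 12.49, so 12 treads fit.
Risers = treads + 1 = 13.
Maximum height = 13 × 160 = 2080 mm.

2080 mm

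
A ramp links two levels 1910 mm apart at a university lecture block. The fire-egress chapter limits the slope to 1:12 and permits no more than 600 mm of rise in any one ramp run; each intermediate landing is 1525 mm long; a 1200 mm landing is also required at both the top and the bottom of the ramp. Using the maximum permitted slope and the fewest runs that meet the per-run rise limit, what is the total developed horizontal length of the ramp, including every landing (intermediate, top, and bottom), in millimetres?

29895 mm

At most 600 each: 1910/600 = 3.18, giving 4 ramp runs. That means 3 intermediate landings.
Horizontal run for 1910 mm of rise at 1:12 is 1910 × 12 = 22920 mm.
3 intermediate landings contribute 3 × 1525 = 4575 mm.
Top and bottom landings: 2 × 1200 = 2400 mm.
Total = 22920 + 4575 + 2400 = 29895 mm.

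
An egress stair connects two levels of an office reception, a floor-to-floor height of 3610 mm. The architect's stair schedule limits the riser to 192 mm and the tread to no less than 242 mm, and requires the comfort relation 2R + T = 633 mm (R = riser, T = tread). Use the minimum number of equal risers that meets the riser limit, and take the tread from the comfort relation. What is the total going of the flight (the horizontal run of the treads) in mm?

3610 / 192 = 18.80, so 19 risers are needed.
Each riser is 3610/19 = 190 mm (≤ 192 mm).
From 2R + T = 633: T = 633 − 380 = 253 mm.
Treads = 19 − 1 = 18; going = 18 × 253 = 4554 mm.

4554 mm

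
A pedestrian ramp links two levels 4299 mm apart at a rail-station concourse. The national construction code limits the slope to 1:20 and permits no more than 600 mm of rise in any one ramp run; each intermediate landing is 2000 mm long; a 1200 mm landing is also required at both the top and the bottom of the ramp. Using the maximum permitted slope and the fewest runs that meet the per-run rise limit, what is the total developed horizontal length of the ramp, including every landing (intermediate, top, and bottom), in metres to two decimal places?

4299 / 600 = 7.165 → round up to 8 ramp runs. That means 7 intermediate landings.
Ramp run (horizontal) at 1:20: 4299 × 20 = 85980 mm.
Intermediate landings: 7 × 2000 = 14000 mm.
Top and bottom landings: 2 × 1200 = 2400 mm.
Total = 85980 + 14000 + 2400 = 102380 mm.
= 102.38 m.

102.38 m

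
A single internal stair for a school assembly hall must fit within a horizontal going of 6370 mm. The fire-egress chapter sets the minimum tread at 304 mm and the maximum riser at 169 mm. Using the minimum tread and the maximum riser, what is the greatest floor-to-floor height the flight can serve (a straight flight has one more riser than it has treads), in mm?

3549 mm

Treads that fit: ⌊6370 / 304⌋ = 20.
Risers = treads + 1 = 21.
Maximum height = 21 × 169 = 3549 mm.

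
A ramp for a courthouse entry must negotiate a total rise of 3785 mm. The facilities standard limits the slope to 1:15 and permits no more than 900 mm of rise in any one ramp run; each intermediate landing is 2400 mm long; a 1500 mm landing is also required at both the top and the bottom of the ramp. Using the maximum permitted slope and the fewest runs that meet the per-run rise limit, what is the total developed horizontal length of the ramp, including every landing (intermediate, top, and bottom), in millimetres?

At most 900 each: 3785/900 = 4.21, giving 5 ramp runs. That means 4 intermediate landings.
Ramp run (horizontal) at 1:15: 3785 × 15 = 56775 mm.
4 intermediate landings contribute 4 × 2400 = 9600 mm.
Top and bottom landings: 2 × 1500 = 3000 mm.
Total = 56775 + 9600 + 3000 = 69375 mm.

69375 mm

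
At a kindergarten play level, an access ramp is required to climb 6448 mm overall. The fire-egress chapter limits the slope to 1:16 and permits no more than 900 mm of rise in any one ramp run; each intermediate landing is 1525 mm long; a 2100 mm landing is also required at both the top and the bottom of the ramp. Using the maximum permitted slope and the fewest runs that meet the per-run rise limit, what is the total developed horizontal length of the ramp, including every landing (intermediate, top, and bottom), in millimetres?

118043 mm

6448 / 900 = 7.164 → round up to 8 ramp runs. That means 7 intermediate landings.
Ramp run (horizontal) at 1:16: 6448 × 16 = 103168 mm.
7 intermediate landings contribute 7 × 1525 = 10675 mm.
Top and bottom landings: 2 × 2100 = 4200 mm.
Total = 103168 + 10675 + 4200 = 118043 mm.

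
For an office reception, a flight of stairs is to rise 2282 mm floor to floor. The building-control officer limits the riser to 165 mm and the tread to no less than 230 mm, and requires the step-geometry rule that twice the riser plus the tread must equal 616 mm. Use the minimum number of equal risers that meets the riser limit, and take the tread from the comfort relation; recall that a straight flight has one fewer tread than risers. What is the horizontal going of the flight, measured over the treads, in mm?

3770 mm

2282 / 165 = 13.830 → round up to 14 risers.
Each riser is 2282/14 = 163 mm (≤ 165 mm).
From 2R + T = 616: T = 616 − 326 = 290 mm.
Treads = 14 − 1 = 13; going = 13 × 290 = 3770 mm.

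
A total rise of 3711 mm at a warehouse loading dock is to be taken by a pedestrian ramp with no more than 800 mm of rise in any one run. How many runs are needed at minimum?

⌈3711/800⌉ = 5 ramp runs.

5 runs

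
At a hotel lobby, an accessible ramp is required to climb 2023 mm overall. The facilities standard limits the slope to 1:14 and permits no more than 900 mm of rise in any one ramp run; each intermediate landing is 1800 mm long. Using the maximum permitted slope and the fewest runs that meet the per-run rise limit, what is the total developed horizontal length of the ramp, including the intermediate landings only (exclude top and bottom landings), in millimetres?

2023 / 900 = 2.248 → round up to 3 ramp runs. That means 2 intermediate landings.
Horizontal run for 2023 mm of rise at 1:14 is 2023 × 14 = 28322 mm.
2 intermediate landings contribute 2 × 1800 = 3600 mm.
Developed length = 28322 + 3600 = 31922 mm.

31922 mm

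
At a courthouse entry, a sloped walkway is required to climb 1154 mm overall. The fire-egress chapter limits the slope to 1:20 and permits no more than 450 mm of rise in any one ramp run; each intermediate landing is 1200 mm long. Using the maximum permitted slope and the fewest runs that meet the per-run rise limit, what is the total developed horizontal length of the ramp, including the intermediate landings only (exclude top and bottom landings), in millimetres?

⌈1154/450⌉ = 3 ramp runs. That means 2 intermediate landings.
Ramp run (horizontal) at 1:20: 1154 × 20 = 23080 mm.
Intermediate landings: 2 × 1200 = 2400 mm.
Total developed length = 23080 + 2400 = 25480 mm.

25480 mm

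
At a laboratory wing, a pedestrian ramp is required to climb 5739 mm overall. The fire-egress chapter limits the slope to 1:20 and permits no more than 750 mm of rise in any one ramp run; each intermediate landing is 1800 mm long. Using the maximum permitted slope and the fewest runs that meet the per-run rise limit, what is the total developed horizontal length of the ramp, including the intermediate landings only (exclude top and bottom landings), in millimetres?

At most 750 each: 5739/750 = 7.65, giving 8 ramp runs. That means 7 intermediate landings.
Horizontal run for 5739 mm of rise at 1:20 is 5739 × 20 = 114780 mm.
Intermediate landings: 7 × 1800 = 12600 mm.
Total developed length = 114780 + 12600 = 127380 mm.

127380 mm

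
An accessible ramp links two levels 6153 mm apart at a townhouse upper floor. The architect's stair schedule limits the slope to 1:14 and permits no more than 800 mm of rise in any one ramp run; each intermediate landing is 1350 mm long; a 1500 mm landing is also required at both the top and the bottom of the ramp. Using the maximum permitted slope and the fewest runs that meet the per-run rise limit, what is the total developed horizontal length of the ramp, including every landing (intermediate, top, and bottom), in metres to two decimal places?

At most 800 each: 6153/800 = 7.69, giving 8 ramp runs. That means 7 intermediate landings.
Ramp run (horizontal) at 1:14: 6153 × 14 = 86142 mm.
Intermediate landings: 7 × 1350 = 9450 mm.
Top and bottom landings: 2 × 1500 = 3000 mm.
Total = 86142 + 9450 + 3000 = 98592 mm.
= 98.59 m.

98.59 m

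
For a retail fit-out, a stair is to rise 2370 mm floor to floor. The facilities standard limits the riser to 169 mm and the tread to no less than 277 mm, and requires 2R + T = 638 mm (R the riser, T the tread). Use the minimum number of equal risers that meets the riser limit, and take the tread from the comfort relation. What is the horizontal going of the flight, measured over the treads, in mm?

4508 mm

At most 169 each: 2370/169 = 14.02, giving 15 risers.
Each riser is 2370/15 = 158 mm (≤ 169 mm).
T = 638 − 2·158 = 322 mm, which satisfies the 277 mm minimum.
Going = (15 − 1) × 322 = 4508 mm.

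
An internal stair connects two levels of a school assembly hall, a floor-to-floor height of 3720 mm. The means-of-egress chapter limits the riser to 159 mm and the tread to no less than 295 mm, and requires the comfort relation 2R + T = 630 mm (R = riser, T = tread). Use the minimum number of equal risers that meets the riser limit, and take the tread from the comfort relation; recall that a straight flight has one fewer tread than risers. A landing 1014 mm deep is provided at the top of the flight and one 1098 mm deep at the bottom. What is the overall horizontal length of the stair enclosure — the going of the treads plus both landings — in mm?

3720 / 159 = 23.396 → round up to 24 risers.
Riser R = 3720 / 24 = 155 mm, within the 159 mm limit.
T = 630 − 2·155 = 320 mm, which satisfies the 295 mm minimum.
Treads = 24 − 1 = 23; going = 23 × 320 = 7360 mm.
Enclosure = 7360 + 1014 + 1098 = 9472 mm.

9472 mm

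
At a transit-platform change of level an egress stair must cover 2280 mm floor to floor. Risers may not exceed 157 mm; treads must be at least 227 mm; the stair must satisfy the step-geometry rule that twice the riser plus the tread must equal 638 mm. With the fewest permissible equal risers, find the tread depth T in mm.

2280 / 157 = 14.52, so 15 risers are needed.
R = 2280 ÷ 15 = 152 mm.
T = 638 − 2·152 = 334 mm, which satisfies the 227 mm minimum.

334 mm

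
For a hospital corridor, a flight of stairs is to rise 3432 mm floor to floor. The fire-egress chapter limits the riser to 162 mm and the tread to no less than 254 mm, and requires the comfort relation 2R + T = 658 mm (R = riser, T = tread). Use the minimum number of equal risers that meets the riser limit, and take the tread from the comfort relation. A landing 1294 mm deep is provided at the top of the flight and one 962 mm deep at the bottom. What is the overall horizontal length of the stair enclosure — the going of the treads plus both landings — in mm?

3432 / 162 = 21.19, so 22 risers are needed.
Each riser is 3432/22 = 156 mm (≤ 162 mm).
From 2R + T = 658: T = 658 − 312 = 346 mm.
Going = (22 − 1) × 346 = 7266 mm.
Enclosure = 7266 + 1294 + 962 = 9522 mm.

9522 mm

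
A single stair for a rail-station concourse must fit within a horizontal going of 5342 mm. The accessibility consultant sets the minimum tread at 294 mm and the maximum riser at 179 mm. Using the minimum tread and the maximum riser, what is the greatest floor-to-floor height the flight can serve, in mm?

3401 mm

5342 / 294 = 18.17, so 18 treads fit.
Risers = treads + 1 = 19.
Maximum height = 19 × 179 = 3401 mm.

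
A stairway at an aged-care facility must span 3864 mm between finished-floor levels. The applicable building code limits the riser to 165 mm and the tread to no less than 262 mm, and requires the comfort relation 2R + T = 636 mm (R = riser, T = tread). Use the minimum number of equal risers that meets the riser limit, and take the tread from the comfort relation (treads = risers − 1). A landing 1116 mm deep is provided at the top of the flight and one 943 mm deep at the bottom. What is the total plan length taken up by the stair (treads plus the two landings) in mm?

3864 / 165 = 23.42, so 24 risers are needed.
Riser R = 3864 / 24 = 161 mm, within the 165 mm limit.
Tread T = 636 − 2 × 161 = 314 mm (≥ 262 mm).
Going = (24 − 1) × 314 = 7222 mm.
Add landings: 7222 + 1116 + 943 = 9281 mm.

9281 mm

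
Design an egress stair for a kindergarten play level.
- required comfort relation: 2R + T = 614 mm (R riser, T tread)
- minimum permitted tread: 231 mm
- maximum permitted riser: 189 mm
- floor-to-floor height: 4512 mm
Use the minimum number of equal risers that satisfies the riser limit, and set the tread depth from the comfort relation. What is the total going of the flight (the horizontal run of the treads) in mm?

5474 mm

At most 189 each: 4512/189 = 23.87, giving 24 risers.
Each riser is 4512/24 = 188 mm (≤ 189 mm).
From 2R + T = 614: T = 614 − 376 = 238 mm.
24 risers give 23 treads; going = 23 × 238 = 5474 mm.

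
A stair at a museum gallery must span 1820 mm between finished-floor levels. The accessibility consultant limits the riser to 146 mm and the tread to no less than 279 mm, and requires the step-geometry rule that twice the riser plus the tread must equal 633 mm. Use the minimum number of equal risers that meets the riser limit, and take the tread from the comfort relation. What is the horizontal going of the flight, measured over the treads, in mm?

4236 mm

1820 / 146 = 12.47, so 13 risers are needed.
R = 1820 ÷ 13 = 140 mm.
From 2R + T = 633: T = 633 − 280 = 353 mm.
13 risers give 12 treads; going = 12 × 353 = 4236 mm.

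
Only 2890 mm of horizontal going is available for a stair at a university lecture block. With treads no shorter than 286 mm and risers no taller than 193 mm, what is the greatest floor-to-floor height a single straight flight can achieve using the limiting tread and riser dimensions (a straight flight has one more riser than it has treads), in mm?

2123 mm

Treads that fit: ⌊2890 / 286⌋ = 10.
Risers = treads + 1 = 11.
Maximum height = 11 × 193 = 2123 mm.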